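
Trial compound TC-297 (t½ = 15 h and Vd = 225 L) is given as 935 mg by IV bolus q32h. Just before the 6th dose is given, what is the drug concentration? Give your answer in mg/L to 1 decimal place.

f = (1/2)^(τ/t½) = (1/2)^(32/15) ≈ 0.2279.
C₀ = D/Vd = 935/225 ≈ 4.156 mg/L.
Before the 6th dose, 5 doses have been given. Superposition: Cmin = C₀·(f + f² + … + f^5).
≈ 4.156 × (0.2279 + 0.0519 + 0.0118 + 0.0027 + 0.0006) ≈ 4.156 × 0.2949 ≈ 1.226 mg/L.

1.2 mg/L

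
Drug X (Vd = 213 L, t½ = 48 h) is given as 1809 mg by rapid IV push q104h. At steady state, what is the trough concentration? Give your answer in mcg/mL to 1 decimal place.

Over one 104-h interval, 104/48 ≈ 2.1667 half-lives elapse, leaving f ≈ 0.2227 of each dose.
Accumulation ratio R = 1/(1 − f) ≈ 1/0.7773 ≈ 1.2865.
Single-dose peak C₀ = D/Vd = 1809/213 ≈ 8.493 mcg/mL.
Cmax,ss = C₀/(1 − f) ≈ 8.493/0.7773 ≈ 10.926 mcg/mL.
One interval later, Cmin,ss = Cmax,ss·e^(−kτ) ≈ 10.926 × 0.2227 ≈ 2.433 mcg/mL.

2.4 mcg/mL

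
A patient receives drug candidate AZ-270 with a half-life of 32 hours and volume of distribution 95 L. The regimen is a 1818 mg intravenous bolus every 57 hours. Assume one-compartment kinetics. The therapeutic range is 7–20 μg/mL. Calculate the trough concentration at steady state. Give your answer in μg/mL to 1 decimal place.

7.9 μg/mL

Over one 57-h interval, 57/32 ≈ 1.7812 half-lives elapse, leaving f ≈ 0.2909 of each dose.
Single-dose peak C₀ = D/Vd = 1818/95 ≈ 19.137 μg/mL.
Steady-state trough Cmin,ss = C₀·f/(1−f) ≈ 19.137 × 0.2909/0.7091 ≈ 7.851 μg/mL.
Trough 7.9 μg/mL vs MEC 7 μg/mL: adequate.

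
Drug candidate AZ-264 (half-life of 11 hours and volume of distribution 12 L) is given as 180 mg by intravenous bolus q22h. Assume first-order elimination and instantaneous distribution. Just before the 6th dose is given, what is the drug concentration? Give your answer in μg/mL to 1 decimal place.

f = (1/2)^(τ/t½) = (1/2)^(22/11) ≈ 0.2500.
C₀ = D/Vd = 180/12 ≈ 15.000 μg/mL.
Before the 6th dose, 5 doses have been given. Superposition: Cmin = C₀·(f + f² + … + f^5).
≈ 15.000 × (0.2500 + 0.0625 + 0.0156 + 0.0039 + 0.0010) ≈ 15.000 × 0.3330 ≈ 4.995 μg/mL.

5.0 μg/mL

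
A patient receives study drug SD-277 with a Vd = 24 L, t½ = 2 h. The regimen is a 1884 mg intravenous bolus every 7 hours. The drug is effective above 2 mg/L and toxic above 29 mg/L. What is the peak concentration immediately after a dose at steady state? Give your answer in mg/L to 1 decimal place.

Over one 7-h interval, 7/2 ≈ 3.5 half-lives elapse, leaving f ≈ 0.0884 of each dose.
Accumulation ratio R = 1/(1 − f) ≈ 1/0.9116 ≈ 1.0970.
Each bolus raises the concentration by D/Vd = 1884/24 ≈ 78.500 mg/L.
Steady-state peak Cmax,ss = C₀·R ≈ 78.500 × 1.0970 ≈ 86.114 mg/L.
Peak 86.1 mg/L vs MTC 29 mg/L: exceeds toxic threshold.

86.1 mg/L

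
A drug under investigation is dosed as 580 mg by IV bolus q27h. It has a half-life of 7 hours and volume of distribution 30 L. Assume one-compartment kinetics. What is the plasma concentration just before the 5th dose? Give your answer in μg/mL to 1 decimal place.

1.4 μg/mL

f = (1/2)^(τ/t½) = (1/2)^(27/7) ≈ 0.0690.
C₀ = D/Vd = 580/30 ≈ 19.333 μg/mL.
Before the 5th dose, 4 doses have been given. Superposition: Cmin = C₀·(f + f² + … + f^4).
≈ 19.333 × (0.0690 + 0.0048 + 0.0003 + 0.0000) ≈ 19.333 × 0.0741 ≈ 1.433 μg/mL.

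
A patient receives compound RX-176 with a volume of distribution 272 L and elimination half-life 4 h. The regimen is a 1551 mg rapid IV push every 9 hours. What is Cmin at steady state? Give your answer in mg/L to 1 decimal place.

k = ln2/t½ = ln2/4 ≈ 0.173287 h⁻¹; fraction remaining f = e^(−kτ) = e^(−0.173287×9) ≈ 0.2102.
At steady state, accumulation factor R = 1/(1 − e^(−kτ)) ≈ 1.2661.
Each bolus raises the concentration by D/Vd = 1551/272 ≈ 5.702 mg/L.
Cmax,ss = C₀/(1 − f) ≈ 5.702/0.7898 ≈ 7.220 mg/L.
One interval later, Cmin,ss = Cmax,ss·e^(−kτ) ≈ 7.220 × 0.2102 ≈ 1.518 mg/L.

1.5 mg/L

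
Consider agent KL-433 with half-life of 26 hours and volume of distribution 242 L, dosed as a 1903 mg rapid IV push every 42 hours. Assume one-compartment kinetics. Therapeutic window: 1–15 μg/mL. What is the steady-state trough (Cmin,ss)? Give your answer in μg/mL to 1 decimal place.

3.8 μg/mL

Over one 42-h interval, 42/26 ≈ 1.6154 half-lives elapse, leaving f ≈ 0.3264 of each dose.
At steady state, accumulation factor R = 1/(1 − e^(−kτ)) ≈ 1.4846.
Single-dose peak C₀ = D/Vd = 1903/242 ≈ 7.864 μg/mL.
Steady-state peak Cmax,ss = C₀·R ≈ 7.864 × 1.4846 ≈ 11.675 μg/mL.
One interval later, Cmin,ss = Cmax,ss·e^(−kτ) ≈ 11.675 × 0.3264 ≈ 3.811 μg/mL.
Trough 3.8 μg/mL vs MEC 1 μg/mL: adequate.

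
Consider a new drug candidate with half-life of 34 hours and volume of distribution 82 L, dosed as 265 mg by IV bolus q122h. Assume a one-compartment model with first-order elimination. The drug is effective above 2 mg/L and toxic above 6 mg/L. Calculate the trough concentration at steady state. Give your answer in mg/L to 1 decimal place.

Over one 122-h interval, 122/34 ≈ 3.5882 half-lives elapse, leaving f ≈ 0.0831 of each dose.
Each bolus raises the concentration by D/Vd = 265/82 ≈ 3.232 mg/L.
Steady-state trough Cmin,ss = C₀·f/(1−f) ≈ 3.232 × 0.0831/0.9169 ≈ 0.293 mg/L.
Trough 0.3 mg/L vs MEC 2 mg/L: subtherapeutic.

0.3 mg/L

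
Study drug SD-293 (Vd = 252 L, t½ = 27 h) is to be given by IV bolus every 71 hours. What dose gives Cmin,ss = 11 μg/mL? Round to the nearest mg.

14383 mg

τ/t½ = 71/27 ≈ 2.6296, so f = (1/2)^(71/27) ≈ 0.161586.
Cmin,ss = (D/Vd)·f/(1−f), so D = Cmin,ss·Vd·(1−f)/f.
D = 11 × 252 × (1−f)/f ≈ 11 × 252 × 5.18865 ≈ 14382.94 mg.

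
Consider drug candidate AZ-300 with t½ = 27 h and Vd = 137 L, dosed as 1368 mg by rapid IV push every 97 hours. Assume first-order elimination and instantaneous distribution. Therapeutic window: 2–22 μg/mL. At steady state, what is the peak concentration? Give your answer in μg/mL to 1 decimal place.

10.9 μg/mL

τ/t½ = 97/27 ≈ 3.5926, so fraction remaining f = (1/2)^(97/27) ≈ 0.0829.
Accumulation ratio R = 1/(1 − f) ≈ 1/0.9171 ≈ 1.0904.
Single-dose peak C₀ = D/Vd = 1368/137 ≈ 9.985 μg/mL.
Steady-state peak Cmax,ss = C₀·R ≈ 9.985 × 1.0904 ≈ 10.888 μg/mL.
Peak 10.9 μg/mL vs MTC 22 μg/mL: below toxic threshold.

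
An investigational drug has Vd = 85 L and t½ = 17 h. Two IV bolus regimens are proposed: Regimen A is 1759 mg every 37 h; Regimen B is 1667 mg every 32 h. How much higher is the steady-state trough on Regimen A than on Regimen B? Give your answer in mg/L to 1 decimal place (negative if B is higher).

-1.4 mg/L

Regimen A: f = (1/2)^(37/17) ≈ 0.2212; Cmin,ss = (1759/85)·f/(1−f) ≈ 5.878 mg/L.
Regimen B: f = (1/2)^(32/17) ≈ 0.2712; Cmin,ss = (1667/85)·f/(1−f) ≈ 7.298 mg/L.
Difference ≈ 5.878 − 7.298 ≈ -1.420 mg/L.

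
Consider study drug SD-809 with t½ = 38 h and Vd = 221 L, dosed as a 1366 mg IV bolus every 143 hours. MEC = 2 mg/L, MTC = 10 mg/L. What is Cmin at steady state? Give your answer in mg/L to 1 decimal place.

τ/t½ = 143/38 ≈ 3.7632, so fraction remaining f = (1/2)^(143/38) ≈ 0.0737.
Single-dose peak C₀ = D/Vd = 1366/221 ≈ 6.181 mg/L.
Steady-state trough Cmin,ss = C₀·f/(1−f) ≈ 6.181 × 0.0737/0.9263 ≈ 0.492 mg/L.
Trough 0.5 mg/L vs MEC 2 mg/L: subtherapeutic.

0.5 mg/L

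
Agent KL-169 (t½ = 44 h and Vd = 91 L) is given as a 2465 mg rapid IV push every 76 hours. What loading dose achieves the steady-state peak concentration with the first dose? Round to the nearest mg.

f = (1/2)^(76/44) ≈ 0.302022; accumulation ratio R = 1/(1−f) ≈ 1.43271.
Loading dose to hit Cmax,ss on first dose: D_load = D_maint·R ≈ 2465 × 1.43271 ≈ 3531.63 mg.

3532 mg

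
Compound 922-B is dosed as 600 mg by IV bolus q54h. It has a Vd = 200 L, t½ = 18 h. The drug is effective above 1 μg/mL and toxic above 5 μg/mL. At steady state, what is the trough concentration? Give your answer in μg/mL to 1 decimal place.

The dosing interval is 3 half-lives, so f = 2^(−3) = 0.125.
At steady state, R = 1/(1 − 0.125) = 8/7.
Single-dose peak C₀ = D/Vd = 600/200 = 3 μg/mL.
Steady-state peak Cmax,ss = C₀·R = 3 × 8/7 ≈ 3.429 μg/mL.
Steady-state trough Cmin,ss = Cmax,ss·f ≈ 3.429 × 0.125 ≈ 0.429 μg/mL.
Trough 0.4 μg/mL vs MEC 1 μg/mL: subtherapeutic.

0.4 μg/mL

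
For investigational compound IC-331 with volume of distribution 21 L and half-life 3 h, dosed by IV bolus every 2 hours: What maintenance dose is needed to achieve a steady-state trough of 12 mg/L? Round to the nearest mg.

148 mg

τ/t½ = 2/3 ≈ 0.66667, so f = (1/2)^(2/3) ≈ 0.629961.
Cmin,ss = (D/Vd)·f/(1−f), so D = Cmin,ss·Vd·(1−f)/f.
D = 12 × 21 × (1−f)/f ≈ 12 × 21 × 0.58740 ≈ 148.02 mg.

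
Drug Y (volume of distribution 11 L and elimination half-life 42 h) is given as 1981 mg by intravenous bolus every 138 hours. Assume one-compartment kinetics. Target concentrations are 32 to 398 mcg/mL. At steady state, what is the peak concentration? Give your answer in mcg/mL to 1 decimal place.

Over one 138-h interval, 138/42 ≈ 3.2857 half-lives elapse, leaving f ≈ 0.1025 of each dose.
Accumulation ratio R = 1/(1 − f) ≈ 1/0.8975 ≈ 1.1142.
Single-dose peak C₀ = D/Vd = 1981/11 ≈ 180.091 mcg/mL.
Steady-state peak Cmax,ss = C₀·R ≈ 180.091 × 1.1142 ≈ 200.657 mcg/mL.
Peak 200.7 mcg/mL vs MTC 398 mcg/mL: below toxic threshold.

200.7 mcg/mL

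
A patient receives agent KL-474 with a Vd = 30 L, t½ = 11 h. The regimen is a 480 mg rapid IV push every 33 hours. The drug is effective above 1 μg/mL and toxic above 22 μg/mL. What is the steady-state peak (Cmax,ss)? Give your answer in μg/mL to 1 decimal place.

τ = 33 h = 3 half-lives, so f = (1/2)^3 = 0.125.
Accumulation ratio R = 1/(1 − f) = 1/0.875 = 8/7.
Single-dose peak C₀ = D/Vd = 480/30 = 16 μg/mL.
Steady-state peak Cmax,ss = C₀·R = 16 × 8/7 ≈ 18.286 μg/mL.
Peak 18.3 μg/mL vs MTC 22 μg/mL: below toxic threshold.

18.3 μg/mL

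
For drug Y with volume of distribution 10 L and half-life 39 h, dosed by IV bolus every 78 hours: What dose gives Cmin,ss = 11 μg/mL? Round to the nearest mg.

330 mg

τ/t½ = 78/39 ≈ 2, so f = (1/2)^(78/39) ≈ 0.250000.
Cmin,ss = (D/Vd)·f/(1−f), so D = Cmin,ss·Vd·(1−f)/f.
D = 11 × 10 × (1−f)/f ≈ 11 × 10 × 3.00000 ≈ 330.00 mg.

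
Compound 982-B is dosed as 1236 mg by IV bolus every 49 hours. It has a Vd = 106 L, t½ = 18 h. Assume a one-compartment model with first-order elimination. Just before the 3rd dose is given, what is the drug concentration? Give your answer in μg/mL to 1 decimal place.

2.0 μg/mL

f = (1/2)^(τ/t½) = (1/2)^(49/18) ≈ 0.1515.
C₀ = D/Vd = 1236/106 ≈ 11.660 μg/mL.
Before the 3rd dose, 2 doses have been given. Superposition: Cmin = C₀·(f + f²).
≈ 11.660 × (0.1515 + 0.0230) ≈ 11.660 × 0.1745 ≈ 2.035 μg/mL.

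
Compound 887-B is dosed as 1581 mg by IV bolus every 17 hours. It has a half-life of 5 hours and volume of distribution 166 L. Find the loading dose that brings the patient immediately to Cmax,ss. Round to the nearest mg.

1746 mg

f = (1/2)^(17/5) ≈ 0.094732; accumulation ratio R = 1/(1−f) ≈ 1.10465.
Loading dose to hit Cmax,ss on first dose: D_load = D_maint·R ≈ 1581 × 1.10465 ≈ 1746.45 mg.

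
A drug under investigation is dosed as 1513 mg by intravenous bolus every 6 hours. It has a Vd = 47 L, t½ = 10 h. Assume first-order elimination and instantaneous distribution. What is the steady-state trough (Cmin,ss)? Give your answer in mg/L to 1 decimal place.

k = ln2/t½ = ln2/10 ≈ 0.069315 h⁻¹; fraction remaining f = e^(−kτ) = e^(−0.069315×6) ≈ 0.6598.
Each bolus raises the concentration by D/Vd = 1513/47 ≈ 32.191 mg/L.
Steady-state trough Cmin,ss = C₀·f/(1−f) ≈ 32.191 × 0.6598/0.3402 ≈ 62.433 mg/L.

62.4 mg/L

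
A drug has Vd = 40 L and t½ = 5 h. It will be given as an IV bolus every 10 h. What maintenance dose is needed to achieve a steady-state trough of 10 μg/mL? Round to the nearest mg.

τ/t½ = 10/5 ≈ 2, so f = (1/2)^(10/5) ≈ 0.250000.
Cmin,ss = (D/Vd)·f/(1−f), so D = Cmin,ss·Vd·(1−f)/f.
D = 10 × 40 × (1−f)/f ≈ 10 × 40 × 3.00000 ≈ 1200.00 mg.

1200 mg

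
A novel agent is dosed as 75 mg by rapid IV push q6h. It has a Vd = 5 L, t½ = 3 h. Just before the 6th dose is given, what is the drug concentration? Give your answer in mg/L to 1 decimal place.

f = (1/2)^(τ/t½) = (1/2)^(6/3) ≈ 0.2500.
C₀ = D/Vd = 75/5 ≈ 15.000 mg/L.
Before the 6th dose, 5 doses have been given. Superposition: Cmin = C₀·(f + f² + … + f^5).
≈ 15.000 × (0.2500 + 0.0625 + 0.0156 + 0.0039 + 0.0010) ≈ 15.000 × 0.3330 ≈ 4.995 mg/L.

5.0 mg/L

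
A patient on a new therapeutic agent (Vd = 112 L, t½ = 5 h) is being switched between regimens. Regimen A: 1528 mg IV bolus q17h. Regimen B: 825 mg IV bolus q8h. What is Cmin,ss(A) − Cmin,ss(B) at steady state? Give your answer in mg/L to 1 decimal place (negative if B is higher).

Regimen A: f = (1/2)^(17/5) ≈ 0.0947; Cmin,ss = (1528/112)·f/(1−f) ≈ 1.427 mg/L.
Regimen B: f = (1/2)^(8/5) ≈ 0.3299; Cmin,ss = (825/112)·f/(1−f) ≈ 3.626 mg/L.
Difference ≈ 1.427 − 3.626 ≈ -2.199 mg/L.

-2.2 mg/L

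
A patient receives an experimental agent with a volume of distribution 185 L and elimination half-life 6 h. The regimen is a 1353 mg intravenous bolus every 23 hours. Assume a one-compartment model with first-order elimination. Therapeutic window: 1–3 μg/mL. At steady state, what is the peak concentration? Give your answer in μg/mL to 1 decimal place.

7.9 μg/mL

k = ln2/t½ = ln2/6 ≈ 0.115525 h⁻¹; fraction remaining f = e^(−kτ) = e^(−0.115525×23) ≈ 0.0702.
At steady state, accumulation factor R = 1/(1 − e^(−kτ)) ≈ 1.0755.
Single-dose peak C₀ = D/Vd = 1353/185 ≈ 7.314 μg/mL.
Cmax,ss = C₀/(1 − f) ≈ 7.314/0.9298 ≈ 7.866 μg/mL.
Peak 7.9 μg/mL vs MTC 3 μg/mL: exceeds toxic threshold.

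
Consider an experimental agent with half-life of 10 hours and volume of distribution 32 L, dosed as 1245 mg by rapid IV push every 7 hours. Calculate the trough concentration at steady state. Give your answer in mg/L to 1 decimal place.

62.3 mg/L

k = ln2/t½ = ln2/10 ≈ 0.069315 h⁻¹; fraction remaining f = e^(−kτ) = e^(−0.069315×7) ≈ 0.6156.
Accumulation ratio R = 1/(1 − f) ≈ 1/0.3844 ≈ 2.6015.
Each bolus raises the concentration by D/Vd = 1245/32 ≈ 38.906 mg/L.
Cmax,ss = C₀/(1 − f) ≈ 38.906/0.3844 ≈ 101.212 mg/L.
Steady-state trough Cmin,ss = Cmax,ss·f ≈ 101.212 × 0.6156 ≈ 62.306 mg/L.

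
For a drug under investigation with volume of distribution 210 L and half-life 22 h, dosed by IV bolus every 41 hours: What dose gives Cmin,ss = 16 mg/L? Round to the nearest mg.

τ/t½ = 41/22 ≈ 1.8636, so f = (1/2)^(41/22) ≈ 0.274783.
Cmin,ss = (D/Vd)·f/(1−f), so D = Cmin,ss·Vd·(1−f)/f.
D = 16 × 210 × (1−f)/f ≈ 16 × 210 × 2.63924 ≈ 8867.85 mg.

8868 mg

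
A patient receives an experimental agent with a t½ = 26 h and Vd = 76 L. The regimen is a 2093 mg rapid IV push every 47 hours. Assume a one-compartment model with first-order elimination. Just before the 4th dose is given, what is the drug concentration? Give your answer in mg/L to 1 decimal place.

f = (1/2)^(τ/t½) = (1/2)^(47/26) ≈ 0.2856.
C₀ = D/Vd = 2093/76 ≈ 27.539 mg/L.
Before the 4th dose, 3 doses have been given. Superposition: Cmin = C₀·(f + f² + … + f^3).
≈ 27.539 × (0.2856 + 0.0816 + 0.0233) ≈ 27.539 × 0.3905 ≈ 10.754 mg/L.

10.8 mg/L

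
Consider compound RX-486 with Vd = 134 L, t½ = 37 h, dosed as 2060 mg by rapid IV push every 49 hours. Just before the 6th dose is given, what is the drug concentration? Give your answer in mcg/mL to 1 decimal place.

10.1 mcg/mL

f = (1/2)^(τ/t½) = (1/2)^(49/37) ≈ 0.3993.
C₀ = D/Vd = 2060/134 ≈ 15.373 mcg/mL.
Before the 6th dose, 5 doses have been given. Superposition: Cmin = C₀·(f + f² + … + f^5).
≈ 15.373 × (0.3993 + 0.1594 + 0.0637 + 0.0254 + 0.0102) ≈ 15.373 × 0.6580 ≈ 10.115 mcg/mL.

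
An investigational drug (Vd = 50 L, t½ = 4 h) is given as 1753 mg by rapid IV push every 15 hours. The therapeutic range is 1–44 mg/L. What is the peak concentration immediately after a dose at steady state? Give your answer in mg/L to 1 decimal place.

37.9 mg/L

k = ln2/t½ = ln2/4 ≈ 0.173287 h⁻¹; fraction remaining f = e^(−kτ) = e^(−0.173287×15) ≈ 0.0743.
At steady state, accumulation factor R = 1/(1 − e^(−kτ)) ≈ 1.0803.
Single-dose peak C₀ = D/Vd = 1753/50 ≈ 35.060 mg/L.
Steady-state peak Cmax,ss = C₀·R ≈ 35.060 × 1.0803 ≈ 37.875 mg/L.
Peak 37.9 mg/L vs MTC 44 mg/L: below toxic threshold.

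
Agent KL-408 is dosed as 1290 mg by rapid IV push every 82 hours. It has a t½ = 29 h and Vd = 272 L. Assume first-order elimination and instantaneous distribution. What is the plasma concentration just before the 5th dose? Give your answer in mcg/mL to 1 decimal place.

f = (1/2)^(τ/t½) = (1/2)^(82/29) ≈ 0.1409.
C₀ = D/Vd = 1290/272 ≈ 4.743 mcg/mL.
Before the 5th dose, 4 doses have been given. Superposition: Cmin = C₀·(f + f² + … + f^4).
≈ 4.743 × (0.1409 + 0.0199 + 0.0028 + 0.0004) ≈ 4.743 × 0.1640 ≈ 0.778 mcg/mL.

0.8 mcg/mL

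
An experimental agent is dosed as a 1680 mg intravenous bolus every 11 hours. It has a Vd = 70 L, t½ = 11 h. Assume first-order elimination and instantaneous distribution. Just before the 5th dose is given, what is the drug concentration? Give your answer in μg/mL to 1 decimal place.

22.5 μg/mL

f = (1/2)^(τ/t½) = (1/2)^(11/11) ≈ 0.5000.
C₀ = D/Vd = 1680/70 ≈ 24.000 μg/mL.
Before the 5th dose, 4 doses have been given. Superposition: Cmin = C₀·(f + f² + … + f^4).
≈ 24.000 × (0.5000 + 0.2500 + 0.1250 + 0.0625) ≈ 24.000 × 0.9375 ≈ 22.500 μg/mL.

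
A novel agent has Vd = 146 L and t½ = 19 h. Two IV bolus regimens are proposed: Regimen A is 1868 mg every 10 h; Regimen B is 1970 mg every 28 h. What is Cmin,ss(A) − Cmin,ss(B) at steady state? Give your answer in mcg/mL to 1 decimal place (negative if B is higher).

21.5 mcg/mL

Regimen A: f = (1/2)^(10/19) ≈ 0.6943; Cmin,ss = (1868/146)·f/(1−f) ≈ 29.059 mcg/mL.
Regimen B: f = (1/2)^(28/19) ≈ 0.3601; Cmin,ss = (1970/146)·f/(1−f) ≈ 7.593 mcg/mL.
Difference ≈ 29.059 − 7.593 ≈ 21.466 mcg/mL.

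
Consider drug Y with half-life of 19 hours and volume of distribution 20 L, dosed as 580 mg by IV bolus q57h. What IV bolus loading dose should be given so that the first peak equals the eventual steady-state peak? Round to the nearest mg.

663 mg

f = (1/2)^(57/19) ≈ 0.125000; accumulation ratio R = 1/(1−f) ≈ 1.14286.
Loading dose to hit Cmax,ss on first dose: D_load = D_maint·R ≈ 580 × 1.14286 ≈ 662.86 mg.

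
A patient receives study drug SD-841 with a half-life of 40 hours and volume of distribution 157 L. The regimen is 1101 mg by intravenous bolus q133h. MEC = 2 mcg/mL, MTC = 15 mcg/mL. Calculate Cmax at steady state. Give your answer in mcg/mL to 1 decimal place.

τ/t½ = 133/40 ≈ 3.325, so fraction remaining f = (1/2)^(133/40) ≈ 0.0998.
At steady state, accumulation factor R = 1/(1 − e^(−kτ)) ≈ 1.1109.
Single-dose peak C₀ = D/Vd = 1101/157 ≈ 7.013 mcg/mL.
Cmax,ss = C₀/(1 − f) ≈ 7.013/0.9002 ≈ 7.790 mcg/mL.
Peak 7.8 mcg/mL vs MTC 15 mcg/mL: below toxic threshold.

7.8 mcg/mL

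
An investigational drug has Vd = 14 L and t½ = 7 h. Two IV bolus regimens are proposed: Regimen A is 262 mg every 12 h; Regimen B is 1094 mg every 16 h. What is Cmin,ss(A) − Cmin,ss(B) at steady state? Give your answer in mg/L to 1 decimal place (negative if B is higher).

Regimen A: f = (1/2)^(12/7) ≈ 0.3048; Cmin,ss = (262/14)·f/(1−f) ≈ 8.205 mg/L.
Regimen B: f = (1/2)^(16/7) ≈ 0.2051; Cmin,ss = (1094/14)·f/(1−f) ≈ 20.162 mg/L.
Difference ≈ 8.205 − 20.162 ≈ -11.957 mg/L.

-12.0 mg/L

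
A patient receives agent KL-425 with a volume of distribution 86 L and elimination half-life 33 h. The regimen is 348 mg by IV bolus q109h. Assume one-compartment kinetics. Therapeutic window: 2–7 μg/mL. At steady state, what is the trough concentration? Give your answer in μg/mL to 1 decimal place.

0.5 μg/mL

Over one 109-h interval, 109/33 ≈ 3.303 half-lives elapse, leaving f ≈ 0.1013 of each dose.
Accumulation ratio R = 1/(1 − f) ≈ 1/0.8987 ≈ 1.1127.
Single-dose peak C₀ = D/Vd = 348/86 ≈ 4.047 μg/mL.
Steady-state peak Cmax,ss = C₀·R ≈ 4.047 × 1.1127 ≈ 4.503 μg/mL.
Steady-state trough Cmin,ss = Cmax,ss·f ≈ 4.503 × 0.1013 ≈ 0.456 μg/mL.
Trough 0.5 μg/mL vs MEC 2 μg/mL: subtherapeutic.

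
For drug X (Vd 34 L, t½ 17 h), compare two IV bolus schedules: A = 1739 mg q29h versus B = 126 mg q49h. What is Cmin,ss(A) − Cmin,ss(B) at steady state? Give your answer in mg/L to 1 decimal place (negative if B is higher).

Regimen A: f = (1/2)^(29/17) ≈ 0.3065; Cmin,ss = (1739/34)·f/(1−f) ≈ 22.605 mg/L.
Regimen B: f = (1/2)^(49/17) ≈ 0.1356; Cmin,ss = (126/34)·f/(1−f) ≈ 0.581 mg/L.
Difference ≈ 22.605 − 0.581 ≈ 22.024 mg/L.

22.0 mg/L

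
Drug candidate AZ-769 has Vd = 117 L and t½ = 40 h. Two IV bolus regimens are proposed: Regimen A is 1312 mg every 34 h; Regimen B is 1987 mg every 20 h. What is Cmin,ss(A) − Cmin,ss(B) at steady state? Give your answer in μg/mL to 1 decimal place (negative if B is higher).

Regimen A: f = (1/2)^(34/40) ≈ 0.5548; Cmin,ss = (1312/117)·f/(1−f) ≈ 13.974 μg/mL.
Regimen B: f = (1/2)^(20/40) ≈ 0.7071; Cmin,ss = (1987/117)·f/(1−f) ≈ 40.999 μg/mL.
Difference ≈ 13.974 − 40.999 ≈ -27.025 μg/mL.

-27.0 μg/mL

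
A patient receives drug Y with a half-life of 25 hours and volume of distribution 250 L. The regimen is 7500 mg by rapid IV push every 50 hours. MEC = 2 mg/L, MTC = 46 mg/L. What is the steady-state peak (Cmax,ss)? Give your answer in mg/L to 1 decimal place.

40.0 mg/L

τ = 50 h = 2 half-lives, so f = (1/2)^2 = 0.25.
Accumulation ratio R = 1/(1 − f) = 1/0.75 = 4/3.
Single-dose peak C₀ = D/Vd = 7500/250 = 30 mg/L.
Steady-state peak Cmax,ss = C₀·R = 30 × 4/3 ≈ 40.000 mg/L.
Peak 40.0 mg/L vs MTC 46 mg/L: below toxic threshold.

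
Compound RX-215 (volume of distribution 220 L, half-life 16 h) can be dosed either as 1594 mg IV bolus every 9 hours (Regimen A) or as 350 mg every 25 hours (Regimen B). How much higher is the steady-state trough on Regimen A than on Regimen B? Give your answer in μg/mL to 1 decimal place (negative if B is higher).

14.4 μg/mL

Regimen A: f = (1/2)^(9/16) ≈ 0.6771; Cmin,ss = (1594/220)·f/(1−f) ≈ 15.193 μg/mL.
Regimen B: f = (1/2)^(25/16) ≈ 0.3386; Cmin,ss = (350/220)·f/(1−f) ≈ 0.814 μg/mL.
Difference ≈ 15.193 − 0.814 ≈ 14.379 μg/mL.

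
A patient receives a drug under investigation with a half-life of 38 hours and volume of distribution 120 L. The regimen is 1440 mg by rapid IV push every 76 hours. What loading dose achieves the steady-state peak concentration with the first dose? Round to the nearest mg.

1920 mg

f = (1/2)^(76/38) ≈ 0.250000; accumulation ratio R = 1/(1−f) ≈ 1.33333.
Loading dose to hit Cmax,ss on first dose: D_load = D_maint·R ≈ 1440 × 1.33333 ≈ 1920.00 mg.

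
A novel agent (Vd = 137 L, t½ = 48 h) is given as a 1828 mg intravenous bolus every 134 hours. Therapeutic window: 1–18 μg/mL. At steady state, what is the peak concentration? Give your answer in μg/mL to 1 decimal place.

Over one 134-h interval, 134/48 ≈ 2.7917 half-lives elapse, leaving f ≈ 0.1444 of each dose.
Accumulation ratio R = 1/(1 − f) ≈ 1/0.8556 ≈ 1.1688.
Single-dose peak C₀ = D/Vd = 1828/137 ≈ 13.343 μg/mL.
Steady-state peak Cmax,ss = C₀·R ≈ 13.343 × 1.1688 ≈ 15.595 μg/mL.
Peak 15.6 μg/mL vs MTC 18 μg/mL: below toxic threshold.

15.6 μg/mL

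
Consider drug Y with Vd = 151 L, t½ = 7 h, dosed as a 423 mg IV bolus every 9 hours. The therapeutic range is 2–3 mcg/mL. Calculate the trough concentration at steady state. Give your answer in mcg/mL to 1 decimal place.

1.9 mcg/mL

k = ln2/t½ = ln2/7 ≈ 0.099021 h⁻¹; fraction remaining f = e^(−kτ) = e^(−0.099021×9) ≈ 0.4102.
Single-dose peak C₀ = D/Vd = 423/151 ≈ 2.801 mcg/mL.
Steady-state trough Cmin,ss = C₀·f/(1−f) ≈ 2.801 × 0.4102/0.5898 ≈ 1.948 mcg/mL.
Trough 1.9 mcg/mL vs MEC 2 mcg/mL: subtherapeutic.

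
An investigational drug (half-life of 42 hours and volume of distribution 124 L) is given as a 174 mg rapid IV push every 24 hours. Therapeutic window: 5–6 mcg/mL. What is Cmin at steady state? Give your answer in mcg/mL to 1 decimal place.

τ/t½ = 24/42 ≈ 0.57143, so fraction remaining f = (1/2)^(24/42) ≈ 0.6730.
Each bolus raises the concentration by D/Vd = 174/124 ≈ 1.403 mcg/mL.
Steady-state trough Cmin,ss = C₀·f/(1−f) ≈ 1.403 × 0.6730/0.3270 ≈ 2.888 mcg/mL.
Trough 2.9 mcg/mL vs MEC 5 mcg/mL: subtherapeutic.

2.9 mcg/mL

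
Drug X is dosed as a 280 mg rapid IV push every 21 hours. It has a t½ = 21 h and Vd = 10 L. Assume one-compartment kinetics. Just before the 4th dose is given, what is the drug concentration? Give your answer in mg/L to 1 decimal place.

f = (1/2)^(τ/t½) = (1/2)^(21/21) ≈ 0.5000.
C₀ = D/Vd = 280/10 ≈ 28.000 mg/L.
Before the 4th dose, 3 doses have been given. Superposition: Cmin = C₀·(f + f² + … + f^3).
≈ 28.000 × (0.5000 + 0.2500 + 0.1250) ≈ 28.000 × 0.8750 ≈ 24.500 mg/L.

24.5 mg/L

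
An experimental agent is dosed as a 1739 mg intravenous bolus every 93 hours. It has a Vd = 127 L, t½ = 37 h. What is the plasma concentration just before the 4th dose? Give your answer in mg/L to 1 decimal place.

f = (1/2)^(τ/t½) = (1/2)^(93/37) ≈ 0.1751.
C₀ = D/Vd = 1739/127 ≈ 13.693 mg/L.
Before the 4th dose, 3 doses have been given. Superposition: Cmin = C₀·(f + f² + … + f^3).
≈ 13.693 × (0.1751 + 0.0307 + 0.0054) ≈ 13.693 × 0.2112 ≈ 2.892 mg/L.

2.9 mg/L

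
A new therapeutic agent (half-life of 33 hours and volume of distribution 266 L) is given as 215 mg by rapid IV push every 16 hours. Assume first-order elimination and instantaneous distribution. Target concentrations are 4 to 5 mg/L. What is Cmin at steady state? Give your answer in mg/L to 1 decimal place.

k = ln2/t½ = ln2/33 ≈ 0.021004 h⁻¹; fraction remaining f = e^(−kτ) = e^(−0.021004×16) ≈ 0.7146.
Single-dose peak C₀ = D/Vd = 215/266 ≈ 0.808 mg/L.
Steady-state trough Cmin,ss = C₀·f/(1−f) ≈ 0.808 × 0.7146/0.2854 ≈ 2.023 mg/L.
Trough 2.0 mg/L vs MEC 4 mg/L: subtherapeutic.

2.0 mg/L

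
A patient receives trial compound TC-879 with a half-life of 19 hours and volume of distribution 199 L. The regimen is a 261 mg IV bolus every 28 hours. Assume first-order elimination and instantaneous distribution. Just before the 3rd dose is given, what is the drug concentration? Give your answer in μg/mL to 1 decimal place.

0.6 μg/mL

f = (1/2)^(τ/t½) = (1/2)^(28/19) ≈ 0.3601.
C₀ = D/Vd = 261/199 ≈ 1.312 μg/mL.
Before the 3rd dose, 2 doses have been given. Superposition: Cmin = C₀·(f + f²).
≈ 1.312 × (0.3601 + 0.1297) ≈ 1.312 × 0.4898 ≈ 0.643 μg/mL.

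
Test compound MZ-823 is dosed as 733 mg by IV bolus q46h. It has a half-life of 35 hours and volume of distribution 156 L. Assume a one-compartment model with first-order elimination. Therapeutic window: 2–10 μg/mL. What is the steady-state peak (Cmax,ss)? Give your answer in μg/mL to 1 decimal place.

7.9 μg/mL

k = ln2/t½ = ln2/35 ≈ 0.019804 h⁻¹; fraction remaining f = e^(−kτ) = e^(−0.019804×46) ≈ 0.4021.
At steady state, accumulation factor R = 1/(1 − e^(−kτ)) ≈ 1.6725.
Single-dose peak C₀ = D/Vd = 733/156 ≈ 4.699 μg/mL.
Cmax,ss = C₀/(1 − f) ≈ 4.699/0.5979 ≈ 7.859 μg/mL.
Peak 7.9 μg/mL vs MTC 10 μg/mL: below toxic threshold.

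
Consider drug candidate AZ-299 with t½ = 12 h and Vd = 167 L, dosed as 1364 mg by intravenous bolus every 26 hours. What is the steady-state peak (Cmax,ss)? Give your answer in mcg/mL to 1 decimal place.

10.5 mcg/mL

τ/t½ = 26/12 ≈ 2.1667, so fraction remaining f = (1/2)^(26/12) ≈ 0.2227.
Accumulation ratio R = 1/(1 − f) ≈ 1/0.7773 ≈ 1.2865.
Single-dose peak C₀ = D/Vd = 1364/167 ≈ 8.168 mcg/mL.
Cmax,ss = C₀/(1 − f) ≈ 8.168/0.7773 ≈ 10.508 mcg/mL.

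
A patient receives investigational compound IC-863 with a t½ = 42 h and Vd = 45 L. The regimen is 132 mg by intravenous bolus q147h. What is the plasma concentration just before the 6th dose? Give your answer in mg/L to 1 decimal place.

0.3 mg/L

f = (1/2)^(τ/t½) = (1/2)^(147/42) ≈ 0.0884.
C₀ = D/Vd = 132/45 ≈ 2.933 mg/L.
Before the 6th dose, 5 doses have been given. Superposition: Cmin = C₀·(f + f² + … + f^5).
≈ 2.933 × (0.0884 + 0.0078 + 0.0007 + 0.0001 + 0.0000) ≈ 2.933 × 0.0970 ≈ 0.285 mg/L.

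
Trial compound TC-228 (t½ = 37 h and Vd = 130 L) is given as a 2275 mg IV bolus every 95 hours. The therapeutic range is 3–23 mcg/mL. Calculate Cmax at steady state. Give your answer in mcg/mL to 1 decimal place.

k = ln2/t½ = ln2/37 ≈ 0.018734 h⁻¹; fraction remaining f = e^(−kτ) = e^(−0.018734×95) ≈ 0.1687.
At steady state, accumulation factor R = 1/(1 − e^(−kτ)) ≈ 1.2029.
Single-dose peak C₀ = D/Vd = 2275/130 ≈ 17.500 mcg/mL.
Steady-state peak Cmax,ss = C₀·R ≈ 17.500 × 1.2029 ≈ 21.051 mcg/mL.
Peak 21.1 mcg/mL vs MTC 23 mcg/mL: below toxic threshold.

21.1 mcg/mL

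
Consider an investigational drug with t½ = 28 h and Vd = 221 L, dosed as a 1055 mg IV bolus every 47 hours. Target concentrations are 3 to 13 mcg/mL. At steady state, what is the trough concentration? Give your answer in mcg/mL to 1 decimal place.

2.2 mcg/mL

Over one 47-h interval, 47/28 ≈ 1.6786 half-lives elapse, leaving f ≈ 0.3124 of each dose.
At steady state, accumulation factor R = 1/(1 − e^(−kτ)) ≈ 1.4543.
Each bolus raises the concentration by D/Vd = 1055/221 ≈ 4.774 mcg/mL.
Steady-state peak Cmax,ss = C₀·R ≈ 4.774 × 1.4543 ≈ 6.943 mcg/mL.
One interval later, Cmin,ss = Cmax,ss·e^(−kτ) ≈ 6.943 × 0.3124 ≈ 2.169 mcg/mL.
Trough 2.2 mcg/mL vs MEC 3 mcg/mL: subtherapeutic.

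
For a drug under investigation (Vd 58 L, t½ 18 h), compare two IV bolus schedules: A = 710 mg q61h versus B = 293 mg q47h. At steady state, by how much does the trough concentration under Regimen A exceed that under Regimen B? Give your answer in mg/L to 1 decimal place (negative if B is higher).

0.3 mg/L

Regimen A: f = (1/2)^(61/18) ≈ 0.0955; Cmin,ss = (710/58)·f/(1−f) ≈ 1.292 mg/L.
Regimen B: f = (1/2)^(47/18) ≈ 0.1637; Cmin,ss = (293/58)·f/(1−f) ≈ 0.989 mg/L.
Difference ≈ 1.292 − 0.989 ≈ 0.303 mg/L.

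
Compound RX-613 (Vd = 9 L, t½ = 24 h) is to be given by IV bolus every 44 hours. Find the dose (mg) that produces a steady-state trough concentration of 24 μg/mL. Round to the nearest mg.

τ/t½ = 44/24 ≈ 1.8333, so f = (1/2)^(44/24) ≈ 0.280616.
Cmin,ss = (D/Vd)·f/(1−f), so D = Cmin,ss·Vd·(1−f)/f.
D = 24 × 9 × (1−f)/f ≈ 24 × 9 × 2.56359 ≈ 553.74 mg.

554 mg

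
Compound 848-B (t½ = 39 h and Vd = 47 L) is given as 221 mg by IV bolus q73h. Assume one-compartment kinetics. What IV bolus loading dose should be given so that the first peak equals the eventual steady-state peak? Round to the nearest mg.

304 mg

f = (1/2)^(73/39) ≈ 0.273233; accumulation ratio R = 1/(1−f) ≈ 1.37596.
Loading dose to hit Cmax,ss on first dose: D_load = D_maint·R ≈ 221 × 1.37596 ≈ 304.09 mg.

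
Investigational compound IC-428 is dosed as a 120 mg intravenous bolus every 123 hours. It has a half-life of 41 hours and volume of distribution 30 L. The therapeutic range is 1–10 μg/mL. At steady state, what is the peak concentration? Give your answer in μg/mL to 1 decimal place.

4.6 μg/mL

The dosing interval is 3 half-lives, so f = 2^(−3) = 0.125.
Accumulation ratio R = 1/(1 − f) = 1/0.875 = 8/7.
Single-dose peak C₀ = D/Vd = 120/30 = 4 μg/mL.
Steady-state peak Cmax,ss = C₀·R = 4 × 8/7 ≈ 4.571 μg/mL.
Peak 4.6 μg/mL vs MTC 10 μg/mL: below toxic threshold.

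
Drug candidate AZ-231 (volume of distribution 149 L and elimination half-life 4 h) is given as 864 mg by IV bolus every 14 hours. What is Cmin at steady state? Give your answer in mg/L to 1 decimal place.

0.6 mg/L

τ/t½ = 14/4 ≈ 3.5, so fraction remaining f = (1/2)^(14/4) ≈ 0.0884.
Accumulation ratio R = 1/(1 − f) ≈ 1/0.9116 ≈ 1.0970.
Single-dose peak C₀ = D/Vd = 864/149 ≈ 5.799 mg/L.
Cmax,ss = C₀/(1 − f) ≈ 5.799/0.9116 ≈ 6.361 mg/L.
Steady-state trough Cmin,ss = Cmax,ss·f ≈ 6.361 × 0.0884 ≈ 0.562 mg/L.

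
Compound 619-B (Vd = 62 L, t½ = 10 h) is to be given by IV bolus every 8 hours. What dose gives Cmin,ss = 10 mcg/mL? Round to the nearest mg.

τ/t½ = 8/10 ≈ 0.8, so f = (1/2)^(8/10) ≈ 0.574349.
Cmin,ss = (D/Vd)·f/(1−f), so D = Cmin,ss·Vd·(1−f)/f.
D = 10 × 62 × (1−f)/f ≈ 10 × 62 × 0.74110 ≈ 459.48 mg.

459 mg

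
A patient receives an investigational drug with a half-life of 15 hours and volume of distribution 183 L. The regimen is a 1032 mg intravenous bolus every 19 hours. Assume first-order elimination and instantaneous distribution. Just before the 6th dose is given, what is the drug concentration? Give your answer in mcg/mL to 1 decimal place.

4.0 mcg/mL

f = (1/2)^(τ/t½) = (1/2)^(19/15) ≈ 0.4156.
C₀ = D/Vd = 1032/183 ≈ 5.639 mcg/mL.
Before the 6th dose, 5 doses have been given. Superposition: Cmin = C₀·(f + f² + … + f^5).
≈ 5.639 × (0.4156 + 0.1727 + 0.0718 + 0.0298 + 0.0124) ≈ 5.639 × 0.7023 ≈ 3.960 mcg/mL.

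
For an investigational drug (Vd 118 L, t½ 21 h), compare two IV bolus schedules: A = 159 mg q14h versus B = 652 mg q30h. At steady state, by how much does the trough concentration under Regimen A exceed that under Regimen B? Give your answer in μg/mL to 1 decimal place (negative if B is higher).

Regimen A: f = (1/2)^(14/21) ≈ 0.6300; Cmin,ss = (159/118)·f/(1−f) ≈ 2.294 μg/mL.
Regimen B: f = (1/2)^(30/21) ≈ 0.3715; Cmin,ss = (652/118)·f/(1−f) ≈ 3.266 μg/mL.
Difference ≈ 2.294 − 3.266 ≈ -0.972 μg/mL.

-1.0 μg/mL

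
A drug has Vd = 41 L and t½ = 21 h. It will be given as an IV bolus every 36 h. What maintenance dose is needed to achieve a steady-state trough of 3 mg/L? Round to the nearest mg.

281 mg

τ/t½ = 36/21 ≈ 1.7143, so f = (1/2)^(36/21) ≈ 0.304753.
Cmin,ss = (D/Vd)·f/(1−f), so D = Cmin,ss·Vd·(1−f)/f.
D = 3 × 41 × (1−f)/f ≈ 3 × 41 × 2.28135 ≈ 280.61 mg.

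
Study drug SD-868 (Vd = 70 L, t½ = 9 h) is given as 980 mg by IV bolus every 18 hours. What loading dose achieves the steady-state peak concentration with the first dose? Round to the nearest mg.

1307 mg

f = (1/2)^(18/9) ≈ 0.250000; accumulation ratio R = 1/(1−f) ≈ 1.33333.
Loading dose to hit Cmax,ss on first dose: D_load = D_maint·R ≈ 980 × 1.33333 ≈ 1306.66 mg.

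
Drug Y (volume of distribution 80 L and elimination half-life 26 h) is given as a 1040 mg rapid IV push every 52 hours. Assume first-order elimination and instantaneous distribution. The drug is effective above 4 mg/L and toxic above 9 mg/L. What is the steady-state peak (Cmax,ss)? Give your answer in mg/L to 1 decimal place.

τ = 52 h = 2 half-lives, so f = (1/2)^2 = 0.25.
At steady state, R = 1/(1 − 0.25) = 4/3.
Single-dose peak C₀ = D/Vd = 1040/80 = 13 mg/L.
Steady-state peak Cmax,ss = C₀·R = 13 × 4/3 ≈ 17.333 mg/L.
Peak 17.3 mg/L vs MTC 9 mg/L: exceeds toxic threshold.

17.3 mg/L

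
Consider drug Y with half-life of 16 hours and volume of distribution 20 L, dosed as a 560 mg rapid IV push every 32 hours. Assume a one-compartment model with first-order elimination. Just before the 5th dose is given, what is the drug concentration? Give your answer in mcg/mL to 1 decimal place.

f = (1/2)^(τ/t½) = (1/2)^(32/16) ≈ 0.2500.
C₀ = D/Vd = 560/20 ≈ 28.000 mcg/mL.
Before the 5th dose, 4 doses have been given. Superposition: Cmin = C₀·(f + f² + … + f^4).
≈ 28.000 × (0.2500 + 0.0625 + 0.0156 + 0.0039) ≈ 28.000 × 0.3320 ≈ 9.296 mcg/mL.

9.3 mcg/mL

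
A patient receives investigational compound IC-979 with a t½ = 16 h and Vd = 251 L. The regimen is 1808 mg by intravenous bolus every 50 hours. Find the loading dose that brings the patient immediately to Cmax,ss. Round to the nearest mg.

2042 mg

f = (1/2)^(50/16) ≈ 0.114626; accumulation ratio R = 1/(1−f) ≈ 1.12947.
Loading dose to hit Cmax,ss on first dose: D_load = D_maint·R ≈ 1808 × 1.12947 ≈ 2042.08 mg.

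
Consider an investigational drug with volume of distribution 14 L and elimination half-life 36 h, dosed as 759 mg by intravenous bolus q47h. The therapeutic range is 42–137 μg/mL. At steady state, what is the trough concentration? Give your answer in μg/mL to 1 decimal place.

36.8 μg/mL

k = ln2/t½ = ln2/36 ≈ 0.019254 h⁻¹; fraction remaining f = e^(−kτ) = e^(−0.019254×47) ≈ 0.4046.
At steady state, accumulation factor R = 1/(1 − e^(−kτ)) ≈ 1.6795.
Single-dose peak C₀ = D/Vd = 759/14 ≈ 54.214 μg/mL.
Steady-state peak Cmax,ss = C₀·R ≈ 54.214 × 1.6795 ≈ 91.052 μg/mL.
Steady-state trough Cmin,ss = Cmax,ss·f ≈ 91.052 × 0.4046 ≈ 36.840 μg/mL.
Trough 36.8 μg/mL vs MEC 42 μg/mL: subtherapeutic.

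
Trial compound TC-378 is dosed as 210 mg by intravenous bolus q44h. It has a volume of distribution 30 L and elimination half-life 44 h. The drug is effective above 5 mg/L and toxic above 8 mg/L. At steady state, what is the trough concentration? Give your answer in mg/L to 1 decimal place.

τ = 44 h = 1 half-life, so f = (1/2)^1 = 0.5.
At steady state, R = 1/(1 − 0.5) = 2/1.
Single-dose peak C₀ = D/Vd = 210/30 = 7 mg/L.
Steady-state peak Cmax,ss = C₀·R = 7 × 2/1 ≈ 14.000 mg/L.
Steady-state trough Cmin,ss = Cmax,ss·f ≈ 14.000 × 0.5 ≈ 7.000 mg/L.
Trough 7.0 mg/L vs MEC 5 mg/L: adequate.

7.0 mg/L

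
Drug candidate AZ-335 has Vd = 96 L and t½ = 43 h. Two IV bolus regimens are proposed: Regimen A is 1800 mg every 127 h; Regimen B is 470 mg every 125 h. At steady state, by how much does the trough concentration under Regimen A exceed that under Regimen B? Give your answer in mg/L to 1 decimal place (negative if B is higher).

2.0 mg/L

Regimen A: f = (1/2)^(127/43) ≈ 0.1291; Cmin,ss = (1800/96)·f/(1−f) ≈ 2.779 mg/L.
Regimen B: f = (1/2)^(125/43) ≈ 0.1333; Cmin,ss = (470/96)·f/(1−f) ≈ 0.753 mg/L.
Difference ≈ 2.779 − 0.753 ≈ 2.026 mg/L.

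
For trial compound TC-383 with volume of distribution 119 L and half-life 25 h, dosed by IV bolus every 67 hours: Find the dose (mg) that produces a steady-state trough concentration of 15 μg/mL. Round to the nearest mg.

τ/t½ = 67/25 ≈ 2.68, so f = (1/2)^(67/25) ≈ 0.156041.
Cmin,ss = (D/Vd)·f/(1−f), so D = Cmin,ss·Vd·(1−f)/f.
D = 15 × 119 × (1−f)/f ≈ 15 × 119 × 5.40857 ≈ 9654.30 mg.

9654 mg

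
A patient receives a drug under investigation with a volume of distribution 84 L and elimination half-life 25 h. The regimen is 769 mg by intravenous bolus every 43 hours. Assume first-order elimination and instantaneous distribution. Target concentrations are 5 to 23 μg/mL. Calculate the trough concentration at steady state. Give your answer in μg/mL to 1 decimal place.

4.0 μg/mL

τ/t½ = 43/25 ≈ 1.72, so fraction remaining f = (1/2)^(43/25) ≈ 0.3035.
At steady state, accumulation factor R = 1/(1 − e^(−kτ)) ≈ 1.4358.
Single-dose peak C₀ = D/Vd = 769/84 ≈ 9.155 μg/mL.
Cmax,ss = C₀/(1 − f) ≈ 9.155/0.6965 ≈ 13.144 μg/mL.
One interval later, Cmin,ss = Cmax,ss·e^(−kτ) ≈ 13.144 × 0.3035 ≈ 3.989 μg/mL.
Trough 4.0 μg/mL vs MEC 5 μg/mL: subtherapeutic.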